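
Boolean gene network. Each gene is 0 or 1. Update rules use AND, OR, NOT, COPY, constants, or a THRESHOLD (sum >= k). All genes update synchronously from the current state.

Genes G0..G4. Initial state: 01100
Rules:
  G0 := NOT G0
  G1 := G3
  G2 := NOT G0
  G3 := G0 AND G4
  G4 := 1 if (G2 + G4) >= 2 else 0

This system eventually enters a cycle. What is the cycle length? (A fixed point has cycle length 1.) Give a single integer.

Answer: 2

Derivation:
Step 0: 01100
Step 1: G0=NOT G0=NOT 0=1 G1=G3=0 G2=NOT G0=NOT 0=1 G3=G0&G4=0&0=0 G4=(1+0>=2)=0 -> 10100
Step 2: G0=NOT G0=NOT 1=0 G1=G3=0 G2=NOT G0=NOT 1=0 G3=G0&G4=1&0=0 G4=(1+0>=2)=0 -> 00000
Step 3: G0=NOT G0=NOT 0=1 G1=G3=0 G2=NOT G0=NOT 0=1 G3=G0&G4=0&0=0 G4=(0+0>=2)=0 -> 10100
State from step 3 equals state from step 1 -> cycle length 2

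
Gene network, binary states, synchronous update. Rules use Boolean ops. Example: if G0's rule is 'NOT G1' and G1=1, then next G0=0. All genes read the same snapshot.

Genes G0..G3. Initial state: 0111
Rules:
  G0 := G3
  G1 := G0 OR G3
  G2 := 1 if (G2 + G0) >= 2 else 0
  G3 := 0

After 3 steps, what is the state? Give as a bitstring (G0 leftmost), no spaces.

Step 1: G0=G3=1 G1=G0|G3=0|1=1 G2=(1+0>=2)=0 G3=0(const) -> 1100
Step 2: G0=G3=0 G1=G0|G3=1|0=1 G2=(0+1>=2)=0 G3=0(const) -> 0100
Step 3: G0=G3=0 G1=G0|G3=0|0=0 G2=(0+0>=2)=0 G3=0(const) -> 0000

0000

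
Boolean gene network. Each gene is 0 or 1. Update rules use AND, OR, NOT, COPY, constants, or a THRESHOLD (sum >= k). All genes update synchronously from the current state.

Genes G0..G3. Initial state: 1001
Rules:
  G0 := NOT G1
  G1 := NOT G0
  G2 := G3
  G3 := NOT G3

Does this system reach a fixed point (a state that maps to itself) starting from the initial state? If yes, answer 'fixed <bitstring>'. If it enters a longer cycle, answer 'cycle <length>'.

Step 0: 1001
Step 1: G0=NOT G1=NOT 0=1 G1=NOT G0=NOT 1=0 G2=G3=1 G3=NOT G3=NOT 1=0 -> 1010
Step 2: G0=NOT G1=NOT 0=1 G1=NOT G0=NOT 1=0 G2=G3=0 G3=NOT G3=NOT 0=1 -> 1001
Cycle of length 2 starting at step 0 -> no fixed point

Answer: cycle 2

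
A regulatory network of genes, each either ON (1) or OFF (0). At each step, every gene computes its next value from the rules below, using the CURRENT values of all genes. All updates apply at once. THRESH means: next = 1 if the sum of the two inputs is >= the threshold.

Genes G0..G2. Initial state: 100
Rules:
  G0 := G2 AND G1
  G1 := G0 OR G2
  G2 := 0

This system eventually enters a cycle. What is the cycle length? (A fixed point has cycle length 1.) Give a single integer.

Answer: 1

Derivation:
Step 0: 100
Step 1: G0=G2&G1=0&0=0 G1=G0|G2=1|0=1 G2=0(const) -> 010
Step 2: G0=G2&G1=0&1=0 G1=G0|G2=0|0=0 G2=0(const) -> 000
Step 3: G0=G2&G1=0&0=0 G1=G0|G2=0|0=0 G2=0(const) -> 000
State from step 3 equals state from step 2 -> cycle length 1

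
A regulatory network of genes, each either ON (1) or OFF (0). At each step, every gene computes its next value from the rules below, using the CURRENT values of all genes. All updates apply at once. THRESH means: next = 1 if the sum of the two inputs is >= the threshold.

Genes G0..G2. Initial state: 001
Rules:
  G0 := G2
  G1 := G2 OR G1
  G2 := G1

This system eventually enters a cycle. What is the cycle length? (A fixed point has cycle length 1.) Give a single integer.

Answer: 1

Derivation:
Step 0: 001
Step 1: G0=G2=1 G1=G2|G1=1|0=1 G2=G1=0 -> 110
Step 2: G0=G2=0 G1=G2|G1=0|1=1 G2=G1=1 -> 011
Step 3: G0=G2=1 G1=G2|G1=1|1=1 G2=G1=1 -> 111
Step 4: G0=G2=1 G1=G2|G1=1|1=1 G2=G1=1 -> 111
State from step 4 equals state from step 3 -> cycle length 1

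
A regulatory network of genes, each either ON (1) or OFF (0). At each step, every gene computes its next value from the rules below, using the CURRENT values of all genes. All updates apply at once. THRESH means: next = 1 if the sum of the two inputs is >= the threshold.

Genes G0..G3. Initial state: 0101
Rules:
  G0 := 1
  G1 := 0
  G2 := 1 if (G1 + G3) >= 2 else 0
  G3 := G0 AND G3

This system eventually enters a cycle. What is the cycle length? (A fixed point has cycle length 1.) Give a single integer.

Answer: 1

Derivation:
Step 0: 0101
Step 1: G0=1(const) G1=0(const) G2=(1+1>=2)=1 G3=G0&G3=0&1=0 -> 1010
Step 2: G0=1(const) G1=0(const) G2=(0+0>=2)=0 G3=G0&G3=1&0=0 -> 1000
Step 3: G0=1(const) G1=0(const) G2=(0+0>=2)=0 G3=G0&G3=1&0=0 -> 1000
State from step 3 equals state from step 2 -> cycle length 1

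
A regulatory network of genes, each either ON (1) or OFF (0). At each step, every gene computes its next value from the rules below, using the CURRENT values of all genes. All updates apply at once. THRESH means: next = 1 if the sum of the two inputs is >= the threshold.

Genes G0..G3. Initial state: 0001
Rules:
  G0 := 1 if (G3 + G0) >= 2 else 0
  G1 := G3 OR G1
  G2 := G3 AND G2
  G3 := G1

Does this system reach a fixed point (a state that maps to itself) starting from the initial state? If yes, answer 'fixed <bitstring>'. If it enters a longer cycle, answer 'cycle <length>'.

Answer: fixed 0101

Derivation:
Step 0: 0001
Step 1: G0=(1+0>=2)=0 G1=G3|G1=1|0=1 G2=G3&G2=1&0=0 G3=G1=0 -> 0100
Step 2: G0=(0+0>=2)=0 G1=G3|G1=0|1=1 G2=G3&G2=0&0=0 G3=G1=1 -> 0101
Step 3: G0=(1+0>=2)=0 G1=G3|G1=1|1=1 G2=G3&G2=1&0=0 G3=G1=1 -> 0101
Fixed point reached at step 2: 0101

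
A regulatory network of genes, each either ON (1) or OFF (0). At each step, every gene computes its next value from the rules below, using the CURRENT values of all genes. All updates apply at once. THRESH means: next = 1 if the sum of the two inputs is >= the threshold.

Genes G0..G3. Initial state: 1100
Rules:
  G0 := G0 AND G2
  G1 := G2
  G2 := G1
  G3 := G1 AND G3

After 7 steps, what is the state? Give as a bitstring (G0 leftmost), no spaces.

Step 1: G0=G0&G2=1&0=0 G1=G2=0 G2=G1=1 G3=G1&G3=1&0=0 -> 0010
Step 2: G0=G0&G2=0&1=0 G1=G2=1 G2=G1=0 G3=G1&G3=0&0=0 -> 0100
Step 3: G0=G0&G2=0&0=0 G1=G2=0 G2=G1=1 G3=G1&G3=1&0=0 -> 0010
Step 4: G0=G0&G2=0&1=0 G1=G2=1 G2=G1=0 G3=G1&G3=0&0=0 -> 0100
Step 5: G0=G0&G2=0&0=0 G1=G2=0 G2=G1=1 G3=G1&G3=1&0=0 -> 0010
Step 6: G0=G0&G2=0&1=0 G1=G2=1 G2=G1=0 G3=G1&G3=0&0=0 -> 0100
Step 7: G0=G0&G2=0&0=0 G1=G2=0 G2=G1=1 G3=G1&G3=1&0=0 -> 0010

0010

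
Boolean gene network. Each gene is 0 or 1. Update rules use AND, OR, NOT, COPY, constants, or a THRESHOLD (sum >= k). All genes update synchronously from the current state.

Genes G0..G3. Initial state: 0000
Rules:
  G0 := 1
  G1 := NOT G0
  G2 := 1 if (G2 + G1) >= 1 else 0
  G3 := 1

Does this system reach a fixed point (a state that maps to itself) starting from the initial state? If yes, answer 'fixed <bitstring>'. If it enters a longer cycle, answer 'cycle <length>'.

Answer: fixed 1011

Derivation:
Step 0: 0000
Step 1: G0=1(const) G1=NOT G0=NOT 0=1 G2=(0+0>=1)=0 G3=1(const) -> 1101
Step 2: G0=1(const) G1=NOT G0=NOT 1=0 G2=(0+1>=1)=1 G3=1(const) -> 1011
Step 3: G0=1(const) G1=NOT G0=NOT 1=0 G2=(1+0>=1)=1 G3=1(const) -> 1011
Fixed point reached at step 2: 1011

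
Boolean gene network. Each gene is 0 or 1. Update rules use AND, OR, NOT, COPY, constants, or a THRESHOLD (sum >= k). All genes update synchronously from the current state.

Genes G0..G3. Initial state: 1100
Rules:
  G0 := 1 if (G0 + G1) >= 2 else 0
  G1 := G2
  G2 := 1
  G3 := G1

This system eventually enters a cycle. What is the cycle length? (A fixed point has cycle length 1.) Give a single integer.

Answer: 1

Derivation:
Step 0: 1100
Step 1: G0=(1+1>=2)=1 G1=G2=0 G2=1(const) G3=G1=1 -> 1011
Step 2: G0=(1+0>=2)=0 G1=G2=1 G2=1(const) G3=G1=0 -> 0110
Step 3: G0=(0+1>=2)=0 G1=G2=1 G2=1(const) G3=G1=1 -> 0111
Step 4: G0=(0+1>=2)=0 G1=G2=1 G2=1(const) G3=G1=1 -> 0111
State from step 4 equals state from step 3 -> cycle length 1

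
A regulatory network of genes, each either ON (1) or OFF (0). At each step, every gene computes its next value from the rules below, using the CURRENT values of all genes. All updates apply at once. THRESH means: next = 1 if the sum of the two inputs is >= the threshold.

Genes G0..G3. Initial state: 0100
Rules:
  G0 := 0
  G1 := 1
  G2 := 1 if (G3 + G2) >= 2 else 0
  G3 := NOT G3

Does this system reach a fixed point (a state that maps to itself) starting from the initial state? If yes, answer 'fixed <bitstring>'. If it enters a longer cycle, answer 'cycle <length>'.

Answer: cycle 2

Derivation:
Step 0: 0100
Step 1: G0=0(const) G1=1(const) G2=(0+0>=2)=0 G3=NOT G3=NOT 0=1 -> 0101
Step 2: G0=0(const) G1=1(const) G2=(1+0>=2)=0 G3=NOT G3=NOT 1=0 -> 0100
Cycle of length 2 starting at step 0 -> no fixed point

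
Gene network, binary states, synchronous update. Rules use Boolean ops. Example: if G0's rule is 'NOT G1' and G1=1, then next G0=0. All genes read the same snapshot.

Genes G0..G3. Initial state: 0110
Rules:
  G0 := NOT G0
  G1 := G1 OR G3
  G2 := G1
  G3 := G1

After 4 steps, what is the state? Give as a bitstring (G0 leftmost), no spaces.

Step 1: G0=NOT G0=NOT 0=1 G1=G1|G3=1|0=1 G2=G1=1 G3=G1=1 -> 1111
Step 2: G0=NOT G0=NOT 1=0 G1=G1|G3=1|1=1 G2=G1=1 G3=G1=1 -> 0111
Step 3: G0=NOT G0=NOT 0=1 G1=G1|G3=1|1=1 G2=G1=1 G3=G1=1 -> 1111
Step 4: G0=NOT G0=NOT 1=0 G1=G1|G3=1|1=1 G2=G1=1 G3=G1=1 -> 0111

0111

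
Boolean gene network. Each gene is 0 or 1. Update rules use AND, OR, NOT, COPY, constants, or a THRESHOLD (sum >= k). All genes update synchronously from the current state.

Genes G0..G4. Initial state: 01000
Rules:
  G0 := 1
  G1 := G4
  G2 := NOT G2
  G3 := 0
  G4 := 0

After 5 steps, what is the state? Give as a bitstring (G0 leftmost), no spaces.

Step 1: G0=1(const) G1=G4=0 G2=NOT G2=NOT 0=1 G3=0(const) G4=0(const) -> 10100
Step 2: G0=1(const) G1=G4=0 G2=NOT G2=NOT 1=0 G3=0(const) G4=0(const) -> 10000
Step 3: G0=1(const) G1=G4=0 G2=NOT G2=NOT 0=1 G3=0(const) G4=0(const) -> 10100
Step 4: G0=1(const) G1=G4=0 G2=NOT G2=NOT 1=0 G3=0(const) G4=0(const) -> 10000
Step 5: G0=1(const) G1=G4=0 G2=NOT G2=NOT 0=1 G3=0(const) G4=0(const) -> 10100

10100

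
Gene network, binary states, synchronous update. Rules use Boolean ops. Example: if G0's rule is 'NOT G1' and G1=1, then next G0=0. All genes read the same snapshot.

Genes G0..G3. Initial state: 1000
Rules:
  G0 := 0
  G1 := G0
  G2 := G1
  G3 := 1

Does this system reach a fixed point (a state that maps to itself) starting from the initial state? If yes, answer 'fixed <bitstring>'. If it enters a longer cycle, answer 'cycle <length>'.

Answer: fixed 0001

Derivation:
Step 0: 1000
Step 1: G0=0(const) G1=G0=1 G2=G1=0 G3=1(const) -> 0101
Step 2: G0=0(const) G1=G0=0 G2=G1=1 G3=1(const) -> 0011
Step 3: G0=0(const) G1=G0=0 G2=G1=0 G3=1(const) -> 0001
Step 4: G0=0(const) G1=G0=0 G2=G1=0 G3=1(const) -> 0001
Fixed point reached at step 3: 0001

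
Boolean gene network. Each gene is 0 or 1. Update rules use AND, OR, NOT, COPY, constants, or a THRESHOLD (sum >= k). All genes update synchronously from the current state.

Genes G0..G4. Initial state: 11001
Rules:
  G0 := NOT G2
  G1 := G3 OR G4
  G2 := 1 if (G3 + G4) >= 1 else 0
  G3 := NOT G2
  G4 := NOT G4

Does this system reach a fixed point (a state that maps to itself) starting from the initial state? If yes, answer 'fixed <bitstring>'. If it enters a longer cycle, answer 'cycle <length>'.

Answer: cycle 4

Derivation:
Step 0: 11001
Step 1: G0=NOT G2=NOT 0=1 G1=G3|G4=0|1=1 G2=(0+1>=1)=1 G3=NOT G2=NOT 0=1 G4=NOT G4=NOT 1=0 -> 11110
Step 2: G0=NOT G2=NOT 1=0 G1=G3|G4=1|0=1 G2=(1+0>=1)=1 G3=NOT G2=NOT 1=0 G4=NOT G4=NOT 0=1 -> 01101
Step 3: G0=NOT G2=NOT 1=0 G1=G3|G4=0|1=1 G2=(0+1>=1)=1 G3=NOT G2=NOT 1=0 G4=NOT G4=NOT 1=0 -> 01100
Step 4: G0=NOT G2=NOT 1=0 G1=G3|G4=0|0=0 G2=(0+0>=1)=0 G3=NOT G2=NOT 1=0 G4=NOT G4=NOT 0=1 -> 00001
Step 5: G0=NOT G2=NOT 0=1 G1=G3|G4=0|1=1 G2=(0+1>=1)=1 G3=NOT G2=NOT 0=1 G4=NOT G4=NOT 1=0 -> 11110
Cycle of length 4 starting at step 1 -> no fixed point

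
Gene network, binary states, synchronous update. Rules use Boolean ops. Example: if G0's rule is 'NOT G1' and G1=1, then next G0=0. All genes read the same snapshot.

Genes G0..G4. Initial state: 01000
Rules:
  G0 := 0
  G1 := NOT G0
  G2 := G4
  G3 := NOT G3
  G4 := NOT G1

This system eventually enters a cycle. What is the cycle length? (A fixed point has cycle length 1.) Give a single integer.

Answer: 2

Derivation:
Step 0: 01000
Step 1: G0=0(const) G1=NOT G0=NOT 0=1 G2=G4=0 G3=NOT G3=NOT 0=1 G4=NOT G1=NOT 1=0 -> 01010
Step 2: G0=0(const) G1=NOT G0=NOT 0=1 G2=G4=0 G3=NOT G3=NOT 1=0 G4=NOT G1=NOT 1=0 -> 01000
State from step 2 equals state from step 0 -> cycle length 2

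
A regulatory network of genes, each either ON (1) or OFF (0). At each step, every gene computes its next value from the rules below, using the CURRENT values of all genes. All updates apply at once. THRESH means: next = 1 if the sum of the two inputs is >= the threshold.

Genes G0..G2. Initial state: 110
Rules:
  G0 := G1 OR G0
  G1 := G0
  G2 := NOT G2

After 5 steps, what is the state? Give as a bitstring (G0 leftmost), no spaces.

Step 1: G0=G1|G0=1|1=1 G1=G0=1 G2=NOT G2=NOT 0=1 -> 111
Step 2: G0=G1|G0=1|1=1 G1=G0=1 G2=NOT G2=NOT 1=0 -> 110
Step 3: G0=G1|G0=1|1=1 G1=G0=1 G2=NOT G2=NOT 0=1 -> 111
Step 4: G0=G1|G0=1|1=1 G1=G0=1 G2=NOT G2=NOT 1=0 -> 110
Step 5: G0=G1|G0=1|1=1 G1=G0=1 G2=NOT G2=NOT 0=1 -> 111

111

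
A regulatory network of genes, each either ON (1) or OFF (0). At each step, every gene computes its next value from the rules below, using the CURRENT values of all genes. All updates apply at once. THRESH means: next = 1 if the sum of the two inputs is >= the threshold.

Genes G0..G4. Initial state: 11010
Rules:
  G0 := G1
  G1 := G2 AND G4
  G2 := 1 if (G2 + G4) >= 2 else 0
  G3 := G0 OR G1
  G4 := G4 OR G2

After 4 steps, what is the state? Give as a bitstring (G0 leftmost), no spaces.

Step 1: G0=G1=1 G1=G2&G4=0&0=0 G2=(0+0>=2)=0 G3=G0|G1=1|1=1 G4=G4|G2=0|0=0 -> 10010
Step 2: G0=G1=0 G1=G2&G4=0&0=0 G2=(0+0>=2)=0 G3=G0|G1=1|0=1 G4=G4|G2=0|0=0 -> 00010
Step 3: G0=G1=0 G1=G2&G4=0&0=0 G2=(0+0>=2)=0 G3=G0|G1=0|0=0 G4=G4|G2=0|0=0 -> 00000
Step 4: G0=G1=0 G1=G2&G4=0&0=0 G2=(0+0>=2)=0 G3=G0|G1=0|0=0 G4=G4|G2=0|0=0 -> 00000

00000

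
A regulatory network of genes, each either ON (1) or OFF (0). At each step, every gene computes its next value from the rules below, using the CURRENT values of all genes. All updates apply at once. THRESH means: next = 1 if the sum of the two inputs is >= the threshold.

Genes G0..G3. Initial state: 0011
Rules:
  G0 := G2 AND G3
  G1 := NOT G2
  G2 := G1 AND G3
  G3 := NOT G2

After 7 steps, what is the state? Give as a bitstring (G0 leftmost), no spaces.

Step 1: G0=G2&G3=1&1=1 G1=NOT G2=NOT 1=0 G2=G1&G3=0&1=0 G3=NOT G2=NOT 1=0 -> 1000
Step 2: G0=G2&G3=0&0=0 G1=NOT G2=NOT 0=1 G2=G1&G3=0&0=0 G3=NOT G2=NOT 0=1 -> 0101
Step 3: G0=G2&G3=0&1=0 G1=NOT G2=NOT 0=1 G2=G1&G3=1&1=1 G3=NOT G2=NOT 0=1 -> 0111
Step 4: G0=G2&G3=1&1=1 G1=NOT G2=NOT 1=0 G2=G1&G3=1&1=1 G3=NOT G2=NOT 1=0 -> 1010
Step 5: G0=G2&G3=1&0=0 G1=NOT G2=NOT 1=0 G2=G1&G3=0&0=0 G3=NOT G2=NOT 1=0 -> 0000
Step 6: G0=G2&G3=0&0=0 G1=NOT G2=NOT 0=1 G2=G1&G3=0&0=0 G3=NOT G2=NOT 0=1 -> 0101
Step 7: G0=G2&G3=0&1=0 G1=NOT G2=NOT 0=1 G2=G1&G3=1&1=1 G3=NOT G2=NOT 0=1 -> 0111

0111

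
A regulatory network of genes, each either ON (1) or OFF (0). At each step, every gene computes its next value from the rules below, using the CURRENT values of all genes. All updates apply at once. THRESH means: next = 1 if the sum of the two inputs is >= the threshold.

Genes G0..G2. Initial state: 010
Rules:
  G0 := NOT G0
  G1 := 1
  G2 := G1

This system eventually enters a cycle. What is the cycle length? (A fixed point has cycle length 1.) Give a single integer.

Answer: 2

Derivation:
Step 0: 010
Step 1: G0=NOT G0=NOT 0=1 G1=1(const) G2=G1=1 -> 111
Step 2: G0=NOT G0=NOT 1=0 G1=1(const) G2=G1=1 -> 011
Step 3: G0=NOT G0=NOT 0=1 G1=1(const) G2=G1=1 -> 111
State from step 3 equals state from step 1 -> cycle length 2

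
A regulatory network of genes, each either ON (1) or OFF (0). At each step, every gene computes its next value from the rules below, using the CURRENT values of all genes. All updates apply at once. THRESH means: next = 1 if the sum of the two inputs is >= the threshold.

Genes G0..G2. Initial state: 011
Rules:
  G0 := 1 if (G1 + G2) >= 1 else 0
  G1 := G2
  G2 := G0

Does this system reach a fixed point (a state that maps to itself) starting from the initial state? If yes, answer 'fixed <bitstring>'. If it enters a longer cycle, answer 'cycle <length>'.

Answer: fixed 111

Derivation:
Step 0: 011
Step 1: G0=(1+1>=1)=1 G1=G2=1 G2=G0=0 -> 110
Step 2: G0=(1+0>=1)=1 G1=G2=0 G2=G0=1 -> 101
Step 3: G0=(0+1>=1)=1 G1=G2=1 G2=G0=1 -> 111
Step 4: G0=(1+1>=1)=1 G1=G2=1 G2=G0=1 -> 111
Fixed point reached at step 3: 111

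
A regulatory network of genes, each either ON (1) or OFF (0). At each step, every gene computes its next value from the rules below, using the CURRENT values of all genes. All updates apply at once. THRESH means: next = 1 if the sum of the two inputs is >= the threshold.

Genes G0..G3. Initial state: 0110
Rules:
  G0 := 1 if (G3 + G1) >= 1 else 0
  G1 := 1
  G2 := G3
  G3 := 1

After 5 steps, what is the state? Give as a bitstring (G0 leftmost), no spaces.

Step 1: G0=(0+1>=1)=1 G1=1(const) G2=G3=0 G3=1(const) -> 1101
Step 2: G0=(1+1>=1)=1 G1=1(const) G2=G3=1 G3=1(const) -> 1111
Step 3: G0=(1+1>=1)=1 G1=1(const) G2=G3=1 G3=1(const) -> 1111
Step 4: G0=(1+1>=1)=1 G1=1(const) G2=G3=1 G3=1(const) -> 1111
Step 5: G0=(1+1>=1)=1 G1=1(const) G2=G3=1 G3=1(const) -> 1111

1111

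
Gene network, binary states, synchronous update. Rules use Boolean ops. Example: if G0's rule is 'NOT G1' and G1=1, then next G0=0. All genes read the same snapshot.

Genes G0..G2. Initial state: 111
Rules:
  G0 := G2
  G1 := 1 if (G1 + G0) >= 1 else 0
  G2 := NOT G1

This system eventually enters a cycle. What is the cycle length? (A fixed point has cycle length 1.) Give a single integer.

Answer: 1

Derivation:
Step 0: 111
Step 1: G0=G2=1 G1=(1+1>=1)=1 G2=NOT G1=NOT 1=0 -> 110
Step 2: G0=G2=0 G1=(1+1>=1)=1 G2=NOT G1=NOT 1=0 -> 010
Step 3: G0=G2=0 G1=(1+0>=1)=1 G2=NOT G1=NOT 1=0 -> 010
State from step 3 equals state from step 2 -> cycle length 1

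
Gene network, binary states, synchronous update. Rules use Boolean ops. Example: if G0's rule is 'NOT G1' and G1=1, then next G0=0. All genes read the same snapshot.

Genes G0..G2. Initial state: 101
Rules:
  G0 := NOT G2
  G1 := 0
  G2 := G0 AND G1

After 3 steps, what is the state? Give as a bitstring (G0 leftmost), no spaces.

Step 1: G0=NOT G2=NOT 1=0 G1=0(const) G2=G0&G1=1&0=0 -> 000
Step 2: G0=NOT G2=NOT 0=1 G1=0(const) G2=G0&G1=0&0=0 -> 100
Step 3: G0=NOT G2=NOT 0=1 G1=0(const) G2=G0&G1=1&0=0 -> 100

100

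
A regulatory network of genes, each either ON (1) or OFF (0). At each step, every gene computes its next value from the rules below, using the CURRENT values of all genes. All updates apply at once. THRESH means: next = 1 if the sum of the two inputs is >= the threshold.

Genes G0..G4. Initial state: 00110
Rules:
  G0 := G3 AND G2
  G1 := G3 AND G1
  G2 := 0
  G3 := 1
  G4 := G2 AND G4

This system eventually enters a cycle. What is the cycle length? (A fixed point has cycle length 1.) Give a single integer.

Step 0: 00110
Step 1: G0=G3&G2=1&1=1 G1=G3&G1=1&0=0 G2=0(const) G3=1(const) G4=G2&G4=1&0=0 -> 10010
Step 2: G0=G3&G2=1&0=0 G1=G3&G1=1&0=0 G2=0(const) G3=1(const) G4=G2&G4=0&0=0 -> 00010
Step 3: G0=G3&G2=1&0=0 G1=G3&G1=1&0=0 G2=0(const) G3=1(const) G4=G2&G4=0&0=0 -> 00010
State from step 3 equals state from step 2 -> cycle length 1

Answer: 1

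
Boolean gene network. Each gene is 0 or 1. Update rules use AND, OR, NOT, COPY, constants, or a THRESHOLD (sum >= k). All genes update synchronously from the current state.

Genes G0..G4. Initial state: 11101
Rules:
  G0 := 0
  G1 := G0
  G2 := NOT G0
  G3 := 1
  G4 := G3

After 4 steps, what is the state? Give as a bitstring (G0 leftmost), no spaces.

Step 1: G0=0(const) G1=G0=1 G2=NOT G0=NOT 1=0 G3=1(const) G4=G3=0 -> 01010
Step 2: G0=0(const) G1=G0=0 G2=NOT G0=NOT 0=1 G3=1(const) G4=G3=1 -> 00111
Step 3: G0=0(const) G1=G0=0 G2=NOT G0=NOT 0=1 G3=1(const) G4=G3=1 -> 00111
Step 4: G0=0(const) G1=G0=0 G2=NOT G0=NOT 0=1 G3=1(const) G4=G3=1 -> 00111

00111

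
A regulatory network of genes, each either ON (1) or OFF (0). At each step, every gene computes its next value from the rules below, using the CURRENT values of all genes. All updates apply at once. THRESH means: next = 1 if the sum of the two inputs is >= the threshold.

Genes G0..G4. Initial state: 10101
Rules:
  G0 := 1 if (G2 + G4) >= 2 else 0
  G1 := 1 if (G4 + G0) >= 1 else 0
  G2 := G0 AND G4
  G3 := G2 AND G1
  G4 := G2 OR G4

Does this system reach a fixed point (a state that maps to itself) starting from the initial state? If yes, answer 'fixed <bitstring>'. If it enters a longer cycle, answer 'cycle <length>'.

Answer: fixed 11111

Derivation:
Step 0: 10101
Step 1: G0=(1+1>=2)=1 G1=(1+1>=1)=1 G2=G0&G4=1&1=1 G3=G2&G1=1&0=0 G4=G2|G4=1|1=1 -> 11101
Step 2: G0=(1+1>=2)=1 G1=(1+1>=1)=1 G2=G0&G4=1&1=1 G3=G2&G1=1&1=1 G4=G2|G4=1|1=1 -> 11111
Step 3: G0=(1+1>=2)=1 G1=(1+1>=1)=1 G2=G0&G4=1&1=1 G3=G2&G1=1&1=1 G4=G2|G4=1|1=1 -> 11111
Fixed point reached at step 2: 11111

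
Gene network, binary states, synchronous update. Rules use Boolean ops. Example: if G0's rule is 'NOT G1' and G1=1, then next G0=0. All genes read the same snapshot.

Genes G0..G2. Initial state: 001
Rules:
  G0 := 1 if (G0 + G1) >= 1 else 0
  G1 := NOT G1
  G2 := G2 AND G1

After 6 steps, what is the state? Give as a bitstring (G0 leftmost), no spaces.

Step 1: G0=(0+0>=1)=0 G1=NOT G1=NOT 0=1 G2=G2&G1=1&0=0 -> 010
Step 2: G0=(0+1>=1)=1 G1=NOT G1=NOT 1=0 G2=G2&G1=0&1=0 -> 100
Step 3: G0=(1+0>=1)=1 G1=NOT G1=NOT 0=1 G2=G2&G1=0&0=0 -> 110
Step 4: G0=(1+1>=1)=1 G1=NOT G1=NOT 1=0 G2=G2&G1=0&1=0 -> 100
Step 5: G0=(1+0>=1)=1 G1=NOT G1=NOT 0=1 G2=G2&G1=0&0=0 -> 110
Step 6: G0=(1+1>=1)=1 G1=NOT G1=NOT 1=0 G2=G2&G1=0&1=0 -> 100

100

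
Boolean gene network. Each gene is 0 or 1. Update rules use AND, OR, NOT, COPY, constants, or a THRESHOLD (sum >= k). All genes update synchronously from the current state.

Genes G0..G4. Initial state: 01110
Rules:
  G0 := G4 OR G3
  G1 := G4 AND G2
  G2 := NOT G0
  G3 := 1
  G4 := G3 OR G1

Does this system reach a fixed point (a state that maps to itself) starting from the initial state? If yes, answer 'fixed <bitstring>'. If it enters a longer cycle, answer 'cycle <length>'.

Step 0: 01110
Step 1: G0=G4|G3=0|1=1 G1=G4&G2=0&1=0 G2=NOT G0=NOT 0=1 G3=1(const) G4=G3|G1=1|1=1 -> 10111
Step 2: G0=G4|G3=1|1=1 G1=G4&G2=1&1=1 G2=NOT G0=NOT 1=0 G3=1(const) G4=G3|G1=1|0=1 -> 11011
Step 3: G0=G4|G3=1|1=1 G1=G4&G2=1&0=0 G2=NOT G0=NOT 1=0 G3=1(const) G4=G3|G1=1|1=1 -> 10011
Step 4: G0=G4|G3=1|1=1 G1=G4&G2=1&0=0 G2=NOT G0=NOT 1=0 G3=1(const) G4=G3|G1=1|0=1 -> 10011
Fixed point reached at step 3: 10011

Answer: fixed 10011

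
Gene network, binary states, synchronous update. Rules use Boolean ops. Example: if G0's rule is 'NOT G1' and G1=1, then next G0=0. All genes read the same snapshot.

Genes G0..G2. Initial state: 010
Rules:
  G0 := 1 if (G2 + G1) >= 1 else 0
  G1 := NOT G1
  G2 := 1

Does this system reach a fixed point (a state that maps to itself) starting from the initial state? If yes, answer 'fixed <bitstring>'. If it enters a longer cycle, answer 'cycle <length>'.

Step 0: 010
Step 1: G0=(0+1>=1)=1 G1=NOT G1=NOT 1=0 G2=1(const) -> 101
Step 2: G0=(1+0>=1)=1 G1=NOT G1=NOT 0=1 G2=1(const) -> 111
Step 3: G0=(1+1>=1)=1 G1=NOT G1=NOT 1=0 G2=1(const) -> 101
Cycle of length 2 starting at step 1 -> no fixed point

Answer: cycle 2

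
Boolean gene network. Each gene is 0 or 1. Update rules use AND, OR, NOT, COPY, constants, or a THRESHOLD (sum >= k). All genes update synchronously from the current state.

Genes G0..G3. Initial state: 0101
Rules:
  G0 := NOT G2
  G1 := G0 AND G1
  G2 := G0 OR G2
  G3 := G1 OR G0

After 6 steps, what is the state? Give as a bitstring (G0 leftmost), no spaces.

Step 1: G0=NOT G2=NOT 0=1 G1=G0&G1=0&1=0 G2=G0|G2=0|0=0 G3=G1|G0=1|0=1 -> 1001
Step 2: G0=NOT G2=NOT 0=1 G1=G0&G1=1&0=0 G2=G0|G2=1|0=1 G3=G1|G0=0|1=1 -> 1011
Step 3: G0=NOT G2=NOT 1=0 G1=G0&G1=1&0=0 G2=G0|G2=1|1=1 G3=G1|G0=0|1=1 -> 0011
Step 4: G0=NOT G2=NOT 1=0 G1=G0&G1=0&0=0 G2=G0|G2=0|1=1 G3=G1|G0=0|0=0 -> 0010
Step 5: G0=NOT G2=NOT 1=0 G1=G0&G1=0&0=0 G2=G0|G2=0|1=1 G3=G1|G0=0|0=0 -> 0010
Step 6: G0=NOT G2=NOT 1=0 G1=G0&G1=0&0=0 G2=G0|G2=0|1=1 G3=G1|G0=0|0=0 -> 0010

0010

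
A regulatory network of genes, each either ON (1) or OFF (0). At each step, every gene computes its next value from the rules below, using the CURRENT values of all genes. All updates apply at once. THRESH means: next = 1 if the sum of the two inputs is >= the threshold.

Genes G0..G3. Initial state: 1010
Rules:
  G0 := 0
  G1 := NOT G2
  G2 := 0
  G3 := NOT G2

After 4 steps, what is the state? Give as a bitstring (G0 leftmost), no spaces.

Step 1: G0=0(const) G1=NOT G2=NOT 1=0 G2=0(const) G3=NOT G2=NOT 1=0 -> 0000
Step 2: G0=0(const) G1=NOT G2=NOT 0=1 G2=0(const) G3=NOT G2=NOT 0=1 -> 0101
Step 3: G0=0(const) G1=NOT G2=NOT 0=1 G2=0(const) G3=NOT G2=NOT 0=1 -> 0101
Step 4: G0=0(const) G1=NOT G2=NOT 0=1 G2=0(const) G3=NOT G2=NOT 0=1 -> 0101

0101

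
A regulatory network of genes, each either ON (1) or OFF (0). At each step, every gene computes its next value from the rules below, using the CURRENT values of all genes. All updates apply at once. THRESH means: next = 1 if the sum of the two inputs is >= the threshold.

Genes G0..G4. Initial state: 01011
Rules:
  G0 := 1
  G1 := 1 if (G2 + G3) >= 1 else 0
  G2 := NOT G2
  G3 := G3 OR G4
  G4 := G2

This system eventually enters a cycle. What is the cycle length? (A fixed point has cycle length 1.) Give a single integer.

Step 0: 01011
Step 1: G0=1(const) G1=(0+1>=1)=1 G2=NOT G2=NOT 0=1 G3=G3|G4=1|1=1 G4=G2=0 -> 11110
Step 2: G0=1(const) G1=(1+1>=1)=1 G2=NOT G2=NOT 1=0 G3=G3|G4=1|0=1 G4=G2=1 -> 11011
Step 3: G0=1(const) G1=(0+1>=1)=1 G2=NOT G2=NOT 0=1 G3=G3|G4=1|1=1 G4=G2=0 -> 11110
State from step 3 equals state from step 1 -> cycle length 2

Answer: 2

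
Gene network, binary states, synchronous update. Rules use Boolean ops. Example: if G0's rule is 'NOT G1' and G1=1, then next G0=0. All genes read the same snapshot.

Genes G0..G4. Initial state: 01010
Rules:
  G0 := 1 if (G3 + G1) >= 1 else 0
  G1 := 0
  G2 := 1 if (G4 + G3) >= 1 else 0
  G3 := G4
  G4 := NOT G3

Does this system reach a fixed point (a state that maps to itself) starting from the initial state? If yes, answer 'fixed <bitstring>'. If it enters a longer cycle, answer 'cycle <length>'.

Answer: cycle 4

Derivation:
Step 0: 01010
Step 1: G0=(1+1>=1)=1 G1=0(const) G2=(0+1>=1)=1 G3=G4=0 G4=NOT G3=NOT 1=0 -> 10100
Step 2: G0=(0+0>=1)=0 G1=0(const) G2=(0+0>=1)=0 G3=G4=0 G4=NOT G3=NOT 0=1 -> 00001
Step 3: G0=(0+0>=1)=0 G1=0(const) G2=(1+0>=1)=1 G3=G4=1 G4=NOT G3=NOT 0=1 -> 00111
Step 4: G0=(1+0>=1)=1 G1=0(const) G2=(1+1>=1)=1 G3=G4=1 G4=NOT G3=NOT 1=0 -> 10110
Step 5: G0=(1+0>=1)=1 G1=0(const) G2=(0+1>=1)=1 G3=G4=0 G4=NOT G3=NOT 1=0 -> 10100
Cycle of length 4 starting at step 1 -> no fixed point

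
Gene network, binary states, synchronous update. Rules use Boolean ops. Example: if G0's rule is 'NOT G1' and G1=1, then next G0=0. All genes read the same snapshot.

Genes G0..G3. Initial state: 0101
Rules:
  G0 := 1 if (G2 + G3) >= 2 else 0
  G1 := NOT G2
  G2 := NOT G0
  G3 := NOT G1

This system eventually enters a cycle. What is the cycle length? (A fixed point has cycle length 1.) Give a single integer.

Answer: 6

Derivation:
Step 0: 0101
Step 1: G0=(0+1>=2)=0 G1=NOT G2=NOT 0=1 G2=NOT G0=NOT 0=1 G3=NOT G1=NOT 1=0 -> 0110
Step 2: G0=(1+0>=2)=0 G1=NOT G2=NOT 1=0 G2=NOT G0=NOT 0=1 G3=NOT G1=NOT 1=0 -> 0010
Step 3: G0=(1+0>=2)=0 G1=NOT G2=NOT 1=0 G2=NOT G0=NOT 0=1 G3=NOT G1=NOT 0=1 -> 0011
Step 4: G0=(1+1>=2)=1 G1=NOT G2=NOT 1=0 G2=NOT G0=NOT 0=1 G3=NOT G1=NOT 0=1 -> 1011
Step 5: G0=(1+1>=2)=1 G1=NOT G2=NOT 1=0 G2=NOT G0=NOT 1=0 G3=NOT G1=NOT 0=1 -> 1001
Step 6: G0=(0+1>=2)=0 G1=NOT G2=NOT 0=1 G2=NOT G0=NOT 1=0 G3=NOT G1=NOT 0=1 -> 0101
State from step 6 equals state from step 0 -> cycle length 6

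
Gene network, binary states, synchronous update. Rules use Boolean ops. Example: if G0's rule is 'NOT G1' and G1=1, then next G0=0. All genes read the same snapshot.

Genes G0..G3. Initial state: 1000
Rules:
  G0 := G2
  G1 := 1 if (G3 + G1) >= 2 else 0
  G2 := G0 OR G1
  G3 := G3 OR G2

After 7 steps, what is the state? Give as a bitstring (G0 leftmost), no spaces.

Step 1: G0=G2=0 G1=(0+0>=2)=0 G2=G0|G1=1|0=1 G3=G3|G2=0|0=0 -> 0010
Step 2: G0=G2=1 G1=(0+0>=2)=0 G2=G0|G1=0|0=0 G3=G3|G2=0|1=1 -> 1001
Step 3: G0=G2=0 G1=(1+0>=2)=0 G2=G0|G1=1|0=1 G3=G3|G2=1|0=1 -> 0011
Step 4: G0=G2=1 G1=(1+0>=2)=0 G2=G0|G1=0|0=0 G3=G3|G2=1|1=1 -> 1001
Step 5: G0=G2=0 G1=(1+0>=2)=0 G2=G0|G1=1|0=1 G3=G3|G2=1|0=1 -> 0011
Step 6: G0=G2=1 G1=(1+0>=2)=0 G2=G0|G1=0|0=0 G3=G3|G2=1|1=1 -> 1001
Step 7: G0=G2=0 G1=(1+0>=2)=0 G2=G0|G1=1|0=1 G3=G3|G2=1|0=1 -> 0011

0011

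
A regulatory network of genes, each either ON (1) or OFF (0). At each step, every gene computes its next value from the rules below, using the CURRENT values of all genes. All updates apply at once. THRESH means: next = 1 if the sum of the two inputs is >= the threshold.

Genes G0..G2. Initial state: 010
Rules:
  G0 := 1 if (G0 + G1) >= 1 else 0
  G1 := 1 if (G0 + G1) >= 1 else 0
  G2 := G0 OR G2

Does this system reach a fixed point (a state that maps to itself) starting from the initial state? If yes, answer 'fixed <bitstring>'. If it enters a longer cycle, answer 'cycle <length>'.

Step 0: 010
Step 1: G0=(0+1>=1)=1 G1=(0+1>=1)=1 G2=G0|G2=0|0=0 -> 110
Step 2: G0=(1+1>=1)=1 G1=(1+1>=1)=1 G2=G0|G2=1|0=1 -> 111
Step 3: G0=(1+1>=1)=1 G1=(1+1>=1)=1 G2=G0|G2=1|1=1 -> 111
Fixed point reached at step 2: 111

Answer: fixed 111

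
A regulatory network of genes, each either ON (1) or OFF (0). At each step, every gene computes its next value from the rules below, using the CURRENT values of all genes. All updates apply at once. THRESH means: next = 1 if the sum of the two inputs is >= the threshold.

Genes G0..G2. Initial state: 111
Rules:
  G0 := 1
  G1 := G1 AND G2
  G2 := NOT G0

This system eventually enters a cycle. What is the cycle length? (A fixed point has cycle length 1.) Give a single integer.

Answer: 1

Derivation:
Step 0: 111
Step 1: G0=1(const) G1=G1&G2=1&1=1 G2=NOT G0=NOT 1=0 -> 110
Step 2: G0=1(const) G1=G1&G2=1&0=0 G2=NOT G0=NOT 1=0 -> 100
Step 3: G0=1(const) G1=G1&G2=0&0=0 G2=NOT G0=NOT 1=0 -> 100
State from step 3 equals state from step 2 -> cycle length 1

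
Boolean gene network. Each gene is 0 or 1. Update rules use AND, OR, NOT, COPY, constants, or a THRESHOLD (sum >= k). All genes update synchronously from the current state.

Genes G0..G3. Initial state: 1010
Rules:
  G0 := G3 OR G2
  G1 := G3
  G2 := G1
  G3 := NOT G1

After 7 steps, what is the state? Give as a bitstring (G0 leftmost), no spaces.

Step 1: G0=G3|G2=0|1=1 G1=G3=0 G2=G1=0 G3=NOT G1=NOT 0=1 -> 1001
Step 2: G0=G3|G2=1|0=1 G1=G3=1 G2=G1=0 G3=NOT G1=NOT 0=1 -> 1101
Step 3: G0=G3|G2=1|0=1 G1=G3=1 G2=G1=1 G3=NOT G1=NOT 1=0 -> 1110
Step 4: G0=G3|G2=0|1=1 G1=G3=0 G2=G1=1 G3=NOT G1=NOT 1=0 -> 1010
Step 5: G0=G3|G2=0|1=1 G1=G3=0 G2=G1=0 G3=NOT G1=NOT 0=1 -> 1001
Step 6: G0=G3|G2=1|0=1 G1=G3=1 G2=G1=0 G3=NOT G1=NOT 0=1 -> 1101
Step 7: G0=G3|G2=1|0=1 G1=G3=1 G2=G1=1 G3=NOT G1=NOT 1=0 -> 1110

1110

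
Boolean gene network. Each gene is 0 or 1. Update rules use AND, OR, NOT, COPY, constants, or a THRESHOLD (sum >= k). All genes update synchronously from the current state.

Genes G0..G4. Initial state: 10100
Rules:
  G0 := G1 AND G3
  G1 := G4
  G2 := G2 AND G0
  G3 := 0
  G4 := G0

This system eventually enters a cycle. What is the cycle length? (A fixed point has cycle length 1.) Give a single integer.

Step 0: 10100
Step 1: G0=G1&G3=0&0=0 G1=G4=0 G2=G2&G0=1&1=1 G3=0(const) G4=G0=1 -> 00101
Step 2: G0=G1&G3=0&0=0 G1=G4=1 G2=G2&G0=1&0=0 G3=0(const) G4=G0=0 -> 01000
Step 3: G0=G1&G3=1&0=0 G1=G4=0 G2=G2&G0=0&0=0 G3=0(const) G4=G0=0 -> 00000
Step 4: G0=G1&G3=0&0=0 G1=G4=0 G2=G2&G0=0&0=0 G3=0(const) G4=G0=0 -> 00000
State from step 4 equals state from step 3 -> cycle length 1

Answer: 1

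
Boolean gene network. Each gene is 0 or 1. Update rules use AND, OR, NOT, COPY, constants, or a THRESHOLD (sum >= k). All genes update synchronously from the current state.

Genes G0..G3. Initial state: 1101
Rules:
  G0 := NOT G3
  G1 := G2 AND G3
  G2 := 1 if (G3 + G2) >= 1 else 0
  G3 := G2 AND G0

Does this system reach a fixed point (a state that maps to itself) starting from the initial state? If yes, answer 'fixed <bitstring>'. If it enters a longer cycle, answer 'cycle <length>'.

Answer: cycle 4

Derivation:
Step 0: 1101
Step 1: G0=NOT G3=NOT 1=0 G1=G2&G3=0&1=0 G2=(1+0>=1)=1 G3=G2&G0=0&1=0 -> 0010
Step 2: G0=NOT G3=NOT 0=1 G1=G2&G3=1&0=0 G2=(0+1>=1)=1 G3=G2&G0=1&0=0 -> 1010
Step 3: G0=NOT G3=NOT 0=1 G1=G2&G3=1&0=0 G2=(0+1>=1)=1 G3=G2&G0=1&1=1 -> 1011
Step 4: G0=NOT G3=NOT 1=0 G1=G2&G3=1&1=1 G2=(1+1>=1)=1 G3=G2&G0=1&1=1 -> 0111
Step 5: G0=NOT G3=NOT 1=0 G1=G2&G3=1&1=1 G2=(1+1>=1)=1 G3=G2&G0=1&0=0 -> 0110
Step 6: G0=NOT G3=NOT 0=1 G1=G2&G3=1&0=0 G2=(0+1>=1)=1 G3=G2&G0=1&0=0 -> 1010
Cycle of length 4 starting at step 2 -> no fixed point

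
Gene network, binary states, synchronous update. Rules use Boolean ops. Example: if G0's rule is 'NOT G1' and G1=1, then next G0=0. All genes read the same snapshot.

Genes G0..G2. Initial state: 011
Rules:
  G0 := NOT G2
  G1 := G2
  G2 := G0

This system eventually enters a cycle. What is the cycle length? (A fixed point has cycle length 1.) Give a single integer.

Answer: 4

Derivation:
Step 0: 011
Step 1: G0=NOT G2=NOT 1=0 G1=G2=1 G2=G0=0 -> 010
Step 2: G0=NOT G2=NOT 0=1 G1=G2=0 G2=G0=0 -> 100
Step 3: G0=NOT G2=NOT 0=1 G1=G2=0 G2=G0=1 -> 101
Step 4: G0=NOT G2=NOT 1=0 G1=G2=1 G2=G0=1 -> 011
State from step 4 equals state from step 0 -> cycle length 4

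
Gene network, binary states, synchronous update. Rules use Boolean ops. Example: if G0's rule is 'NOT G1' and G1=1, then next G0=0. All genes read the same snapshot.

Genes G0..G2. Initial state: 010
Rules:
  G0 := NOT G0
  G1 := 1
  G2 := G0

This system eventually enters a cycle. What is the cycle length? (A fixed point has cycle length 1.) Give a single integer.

Answer: 2

Derivation:
Step 0: 010
Step 1: G0=NOT G0=NOT 0=1 G1=1(const) G2=G0=0 -> 110
Step 2: G0=NOT G0=NOT 1=0 G1=1(const) G2=G0=1 -> 011
Step 3: G0=NOT G0=NOT 0=1 G1=1(const) G2=G0=0 -> 110
State from step 3 equals state from step 1 -> cycle length 2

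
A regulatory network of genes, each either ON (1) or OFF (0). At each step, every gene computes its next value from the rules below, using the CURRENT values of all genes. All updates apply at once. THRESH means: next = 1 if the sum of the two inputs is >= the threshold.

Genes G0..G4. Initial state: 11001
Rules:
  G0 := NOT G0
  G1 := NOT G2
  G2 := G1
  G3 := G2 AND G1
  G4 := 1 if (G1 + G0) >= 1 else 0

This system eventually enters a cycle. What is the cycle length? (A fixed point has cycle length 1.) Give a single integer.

Step 0: 11001
Step 1: G0=NOT G0=NOT 1=0 G1=NOT G2=NOT 0=1 G2=G1=1 G3=G2&G1=0&1=0 G4=(1+1>=1)=1 -> 01101
Step 2: G0=NOT G0=NOT 0=1 G1=NOT G2=NOT 1=0 G2=G1=1 G3=G2&G1=1&1=1 G4=(1+0>=1)=1 -> 10111
Step 3: G0=NOT G0=NOT 1=0 G1=NOT G2=NOT 1=0 G2=G1=0 G3=G2&G1=1&0=0 G4=(0+1>=1)=1 -> 00001
Step 4: G0=NOT G0=NOT 0=1 G1=NOT G2=NOT 0=1 G2=G1=0 G3=G2&G1=0&0=0 G4=(0+0>=1)=0 -> 11000
Step 5: G0=NOT G0=NOT 1=0 G1=NOT G2=NOT 0=1 G2=G1=1 G3=G2&G1=0&1=0 G4=(1+1>=1)=1 -> 01101
State from step 5 equals state from step 1 -> cycle length 4

Answer: 4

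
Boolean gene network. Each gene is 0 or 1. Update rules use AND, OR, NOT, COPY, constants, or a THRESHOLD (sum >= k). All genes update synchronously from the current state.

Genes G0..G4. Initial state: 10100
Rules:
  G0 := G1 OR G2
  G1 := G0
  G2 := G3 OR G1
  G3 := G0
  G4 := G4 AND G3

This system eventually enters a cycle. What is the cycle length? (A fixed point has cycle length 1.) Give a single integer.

Step 0: 10100
Step 1: G0=G1|G2=0|1=1 G1=G0=1 G2=G3|G1=0|0=0 G3=G0=1 G4=G4&G3=0&0=0 -> 11010
Step 2: G0=G1|G2=1|0=1 G1=G0=1 G2=G3|G1=1|1=1 G3=G0=1 G4=G4&G3=0&1=0 -> 11110
Step 3: G0=G1|G2=1|1=1 G1=G0=1 G2=G3|G1=1|1=1 G3=G0=1 G4=G4&G3=0&1=0 -> 11110
State from step 3 equals state from step 2 -> cycle length 1

Answer: 1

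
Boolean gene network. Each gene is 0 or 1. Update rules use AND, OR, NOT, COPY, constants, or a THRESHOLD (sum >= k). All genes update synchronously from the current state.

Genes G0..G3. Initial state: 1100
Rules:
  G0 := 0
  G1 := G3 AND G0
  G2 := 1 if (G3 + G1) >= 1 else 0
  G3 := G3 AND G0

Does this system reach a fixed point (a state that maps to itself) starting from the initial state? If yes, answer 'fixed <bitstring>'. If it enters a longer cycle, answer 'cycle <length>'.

Answer: fixed 0000

Derivation:
Step 0: 1100
Step 1: G0=0(const) G1=G3&G0=0&1=0 G2=(0+1>=1)=1 G3=G3&G0=0&1=0 -> 0010
Step 2: G0=0(const) G1=G3&G0=0&0=0 G2=(0+0>=1)=0 G3=G3&G0=0&0=0 -> 0000
Step 3: G0=0(const) G1=G3&G0=0&0=0 G2=(0+0>=1)=0 G3=G3&G0=0&0=0 -> 0000
Fixed point reached at step 2: 0000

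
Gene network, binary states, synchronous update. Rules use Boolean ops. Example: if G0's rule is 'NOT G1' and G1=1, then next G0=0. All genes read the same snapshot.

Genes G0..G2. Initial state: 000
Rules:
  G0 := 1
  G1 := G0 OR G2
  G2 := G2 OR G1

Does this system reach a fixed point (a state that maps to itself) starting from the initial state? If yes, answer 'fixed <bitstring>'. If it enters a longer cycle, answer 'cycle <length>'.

Step 0: 000
Step 1: G0=1(const) G1=G0|G2=0|0=0 G2=G2|G1=0|0=0 -> 100
Step 2: G0=1(const) G1=G0|G2=1|0=1 G2=G2|G1=0|0=0 -> 110
Step 3: G0=1(const) G1=G0|G2=1|0=1 G2=G2|G1=0|1=1 -> 111
Step 4: G0=1(const) G1=G0|G2=1|1=1 G2=G2|G1=1|1=1 -> 111
Fixed point reached at step 3: 111

Answer: fixed 111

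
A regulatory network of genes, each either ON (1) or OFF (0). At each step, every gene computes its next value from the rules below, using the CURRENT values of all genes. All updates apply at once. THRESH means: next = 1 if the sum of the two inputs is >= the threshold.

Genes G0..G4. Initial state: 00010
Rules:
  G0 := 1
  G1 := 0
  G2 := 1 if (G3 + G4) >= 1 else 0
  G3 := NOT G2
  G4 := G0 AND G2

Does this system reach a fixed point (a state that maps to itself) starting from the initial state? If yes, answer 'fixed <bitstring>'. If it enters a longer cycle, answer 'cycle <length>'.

Answer: fixed 10101

Derivation:
Step 0: 00010
Step 1: G0=1(const) G1=0(const) G2=(1+0>=1)=1 G3=NOT G2=NOT 0=1 G4=G0&G2=0&0=0 -> 10110
Step 2: G0=1(const) G1=0(const) G2=(1+0>=1)=1 G3=NOT G2=NOT 1=0 G4=G0&G2=1&1=1 -> 10101
Step 3: G0=1(const) G1=0(const) G2=(0+1>=1)=1 G3=NOT G2=NOT 1=0 G4=G0&G2=1&1=1 -> 10101
Fixed point reached at step 2: 10101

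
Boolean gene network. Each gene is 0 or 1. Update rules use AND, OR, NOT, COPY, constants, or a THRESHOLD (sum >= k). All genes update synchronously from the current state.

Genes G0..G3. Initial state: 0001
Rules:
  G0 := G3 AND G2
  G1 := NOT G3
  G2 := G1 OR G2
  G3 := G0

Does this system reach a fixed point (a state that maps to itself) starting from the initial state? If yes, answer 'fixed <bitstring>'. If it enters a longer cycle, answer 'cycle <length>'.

Step 0: 0001
Step 1: G0=G3&G2=1&0=0 G1=NOT G3=NOT 1=0 G2=G1|G2=0|0=0 G3=G0=0 -> 0000
Step 2: G0=G3&G2=0&0=0 G1=NOT G3=NOT 0=1 G2=G1|G2=0|0=0 G3=G0=0 -> 0100
Step 3: G0=G3&G2=0&0=0 G1=NOT G3=NOT 0=1 G2=G1|G2=1|0=1 G3=G0=0 -> 0110
Step 4: G0=G3&G2=0&1=0 G1=NOT G3=NOT 0=1 G2=G1|G2=1|1=1 G3=G0=0 -> 0110
Fixed point reached at step 3: 0110

Answer: fixed 0110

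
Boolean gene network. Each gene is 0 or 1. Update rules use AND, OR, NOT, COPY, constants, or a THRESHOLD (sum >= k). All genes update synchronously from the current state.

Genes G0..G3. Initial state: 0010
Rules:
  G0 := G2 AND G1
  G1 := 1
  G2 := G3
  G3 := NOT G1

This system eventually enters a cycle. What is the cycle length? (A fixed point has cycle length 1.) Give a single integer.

Step 0: 0010
Step 1: G0=G2&G1=1&0=0 G1=1(const) G2=G3=0 G3=NOT G1=NOT 0=1 -> 0101
Step 2: G0=G2&G1=0&1=0 G1=1(const) G2=G3=1 G3=NOT G1=NOT 1=0 -> 0110
Step 3: G0=G2&G1=1&1=1 G1=1(const) G2=G3=0 G3=NOT G1=NOT 1=0 -> 1100
Step 4: G0=G2&G1=0&1=0 G1=1(const) G2=G3=0 G3=NOT G1=NOT 1=0 -> 0100
Step 5: G0=G2&G1=0&1=0 G1=1(const) G2=G3=0 G3=NOT G1=NOT 1=0 -> 0100
State from step 5 equals state from step 4 -> cycle length 1

Answer: 1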